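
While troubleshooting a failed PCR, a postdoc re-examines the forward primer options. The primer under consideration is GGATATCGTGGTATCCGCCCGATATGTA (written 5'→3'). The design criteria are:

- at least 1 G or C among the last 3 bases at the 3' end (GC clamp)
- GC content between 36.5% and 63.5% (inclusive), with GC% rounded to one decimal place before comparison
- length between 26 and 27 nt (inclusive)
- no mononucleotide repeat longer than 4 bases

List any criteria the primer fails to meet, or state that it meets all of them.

Fails: length.

Base counts: A=6, T=8, G=8, C=6 (length 28).
GC clamp: 3' end GTA has 1 G/C ✓
GC content: GC 14/28 = 50.0% ✓
length: length 28, outside 26–27 ✗
homopolymer run: longest run = 3 ✓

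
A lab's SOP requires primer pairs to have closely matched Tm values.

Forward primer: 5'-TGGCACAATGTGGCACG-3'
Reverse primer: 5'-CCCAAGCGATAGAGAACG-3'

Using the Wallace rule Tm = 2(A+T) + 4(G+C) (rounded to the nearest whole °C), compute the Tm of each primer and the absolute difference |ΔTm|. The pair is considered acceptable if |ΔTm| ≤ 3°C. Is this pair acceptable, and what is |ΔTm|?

|ΔTm| = 2°C; the pair is acceptable.

Forward: A=4 T=3 G=6 C=4 → Tm = 2·7 + 4·10 = 54°C.
Reverse: A=7 T=1 G=5 C=5 → Tm = 2·8 + 4·10 = 56°C.
|ΔTm| = |54 − 56| = 2°C, ≤ 3°C.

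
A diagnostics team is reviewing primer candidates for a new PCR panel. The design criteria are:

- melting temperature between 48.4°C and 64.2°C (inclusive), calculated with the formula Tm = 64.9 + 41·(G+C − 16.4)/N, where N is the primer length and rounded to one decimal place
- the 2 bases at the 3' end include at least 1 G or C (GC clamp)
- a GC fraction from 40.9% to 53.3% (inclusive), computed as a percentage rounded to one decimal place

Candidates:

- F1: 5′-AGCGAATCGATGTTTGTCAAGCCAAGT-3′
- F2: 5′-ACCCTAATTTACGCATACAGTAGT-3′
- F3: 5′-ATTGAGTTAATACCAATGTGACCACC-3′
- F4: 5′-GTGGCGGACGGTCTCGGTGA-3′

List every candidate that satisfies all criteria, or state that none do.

F1 (27 nt, A=8 T=7 G=7 C=5): Tm = 64.9 + 41·(12 − 16.4)/27 = 58.2°C ✓; 3' end GT has 1 G/C ✓; GC 12/27 = 44.4% ✓ — passes.
F2 (24 nt, A=8 T=7 G=3 C=6): Tm = 64.9 + 41·(9 − 16.4)/24 = 52.3°C ✓; 3' end GT has 1 G/C ✓; GC 9/24 = 37.5%, outside 40.9–53.3% ✗ — fails.
F3 (26 nt, A=9 T=7 G=4 C=6): Tm = 64.9 + 41·(10 − 16.4)/26 = 54.8°C ✓; 3' end CC has 2 G/C ✓; GC 10/26 = 38.5%, outside 40.9–53.3% ✗ — fails.
F4 (20 nt, A=2 T=4 G=10 C=4): Tm = 64.9 + 41·(14 − 16.4)/20 = 60.0°C ✓; 3' end GA has 1 G/C ✓; GC 14/20 = 70.0%, outside 40.9–53.3% ✗ — fails.

F1 only.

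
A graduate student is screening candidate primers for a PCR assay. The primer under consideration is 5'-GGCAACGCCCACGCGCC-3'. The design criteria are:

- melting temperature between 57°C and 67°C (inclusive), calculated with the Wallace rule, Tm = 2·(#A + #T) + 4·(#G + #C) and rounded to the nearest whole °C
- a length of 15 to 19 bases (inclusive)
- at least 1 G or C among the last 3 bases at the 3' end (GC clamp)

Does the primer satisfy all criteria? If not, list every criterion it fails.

Meets all criteria.

Base counts: A=3, T=0, G=5, C=9 (length 17).
Tm: Tm = 2·3 + 4·14 = 62°C ✓
length: length 17 ✓
GC clamp: 3' end GCC has 3 G/C ✓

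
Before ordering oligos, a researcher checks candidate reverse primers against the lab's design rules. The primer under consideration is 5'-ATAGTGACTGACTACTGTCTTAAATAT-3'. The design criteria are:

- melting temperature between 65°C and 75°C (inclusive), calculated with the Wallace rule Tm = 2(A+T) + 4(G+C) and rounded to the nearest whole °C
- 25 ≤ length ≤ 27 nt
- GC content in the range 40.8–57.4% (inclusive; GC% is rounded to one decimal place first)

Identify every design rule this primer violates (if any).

Base counts: A=9, T=10, G=4, C=4 (length 27).
Tm: Tm = 2·19 + 4·8 = 70°C ✓
length: length 27 ✓
GC content: GC 8/27 = 29.6%, outside 40.8–57.4% ✗

Fails: GC content.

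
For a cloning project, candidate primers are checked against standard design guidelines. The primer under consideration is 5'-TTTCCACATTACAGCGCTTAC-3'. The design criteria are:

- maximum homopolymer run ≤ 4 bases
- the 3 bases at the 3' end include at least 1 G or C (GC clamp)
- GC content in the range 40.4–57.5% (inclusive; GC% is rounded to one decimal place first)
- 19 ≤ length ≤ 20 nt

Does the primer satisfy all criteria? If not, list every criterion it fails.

Fails: length.

Base counts: A=5, T=7, G=2, C=7 (length 21).
homopolymer run: longest run = 3 ✓
GC clamp: 3' end TAC has 1 G/C ✓
GC content: GC 9/21 = 42.9% ✓
length: length 21, outside 19–20 ✗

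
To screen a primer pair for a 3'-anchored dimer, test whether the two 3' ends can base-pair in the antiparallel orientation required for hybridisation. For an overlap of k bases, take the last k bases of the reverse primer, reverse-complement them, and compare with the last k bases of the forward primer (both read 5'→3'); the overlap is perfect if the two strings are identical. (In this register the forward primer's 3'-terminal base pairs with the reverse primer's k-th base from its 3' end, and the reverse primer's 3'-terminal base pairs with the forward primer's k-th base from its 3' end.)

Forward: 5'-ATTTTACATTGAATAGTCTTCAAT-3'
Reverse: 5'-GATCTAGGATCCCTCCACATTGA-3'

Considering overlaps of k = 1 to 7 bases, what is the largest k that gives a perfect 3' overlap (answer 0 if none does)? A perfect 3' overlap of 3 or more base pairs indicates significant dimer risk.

Last 7 bases (5'→3') — forward …CTTCAAT, reverse …ACATTGA.
Reverse complement of the reverse primer's last 7 bases: TCAATGT; its first k bases are the reverse complement of the reverse primer's last k bases, so a perfect k-base overlap needs the forward primer's last k bases to equal them.
Comparing (forward last k vs required): k=1: T vs T ✓; k=2: AT vs TC ✗; k=3: AAT vs TCA ✗; k=4: CAAT vs TCAA ✗; k=5: TCAAT vs TCAAT ✓; k=6: TTCAAT vs TCAATG ✗; k=7: CTTCAAT vs TCAATGT ✗.
Perfect overlaps at k = 1, 5; the largest is 5.

Longest perfect overlap: 5 complementary base pairs; significant dimer risk (threshold 3).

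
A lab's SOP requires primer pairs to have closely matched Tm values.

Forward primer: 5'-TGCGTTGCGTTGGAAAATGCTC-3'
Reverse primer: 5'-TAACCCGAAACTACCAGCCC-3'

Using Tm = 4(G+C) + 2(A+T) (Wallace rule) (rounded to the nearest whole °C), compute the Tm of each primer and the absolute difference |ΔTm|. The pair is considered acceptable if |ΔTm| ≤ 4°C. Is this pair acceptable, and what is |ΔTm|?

|ΔTm| = 4°C; the pair is acceptable.

Forward: A=4 T=7 G=7 C=4 → Tm = 2·11 + 4·11 = 66°C.
Reverse: A=7 T=2 G=2 C=9 → Tm = 2·9 + 4·11 = 62°C.
|ΔTm| = |66 − 62| = 4°C, ≤ 4°C.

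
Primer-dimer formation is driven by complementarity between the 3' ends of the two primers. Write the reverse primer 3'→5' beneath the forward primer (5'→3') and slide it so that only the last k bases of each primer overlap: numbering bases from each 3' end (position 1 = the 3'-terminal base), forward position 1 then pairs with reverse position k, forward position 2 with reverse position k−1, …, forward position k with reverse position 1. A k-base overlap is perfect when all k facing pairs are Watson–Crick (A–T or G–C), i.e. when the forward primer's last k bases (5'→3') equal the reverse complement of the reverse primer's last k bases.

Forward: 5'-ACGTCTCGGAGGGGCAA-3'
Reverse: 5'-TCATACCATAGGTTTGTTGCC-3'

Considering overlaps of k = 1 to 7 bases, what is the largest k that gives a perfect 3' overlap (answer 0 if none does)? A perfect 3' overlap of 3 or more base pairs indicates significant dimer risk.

Longest perfect overlap: 5 complementary base pairs; significant dimer risk (threshold 3).

Last 7 bases (5'→3') — forward …GGGGCAA, reverse …TGTTGCC.
Reverse complement of the reverse primer's last 7 bases: GGCAACA; its first k bases are the reverse complement of the reverse primer's last k bases, so a perfect k-base overlap needs the forward primer's last k bases to equal them.
Comparing (forward last k vs required): k=1: A vs G ✗; k=2: AA vs GG ✗; k=3: CAA vs GGC ✗; k=4: GCAA vs GGCA ✗; k=5: GGCAA vs GGCAA ✓; k=6: GGGCAA vs GGCAAC ✗; k=7: GGGGCAA vs GGCAACA ✗.
Only k = 5 is perfect, so the longest perfect 3' overlap is 5.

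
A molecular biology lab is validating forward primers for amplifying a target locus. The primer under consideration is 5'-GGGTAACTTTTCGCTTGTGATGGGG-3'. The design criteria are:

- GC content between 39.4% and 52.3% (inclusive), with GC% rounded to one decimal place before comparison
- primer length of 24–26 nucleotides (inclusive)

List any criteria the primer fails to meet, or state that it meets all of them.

Meets all criteria.

Base counts: A=3, T=9, G=10, C=3 (length 25).
GC content: GC 13/25 = 52.0% ✓
length: length 25 ✓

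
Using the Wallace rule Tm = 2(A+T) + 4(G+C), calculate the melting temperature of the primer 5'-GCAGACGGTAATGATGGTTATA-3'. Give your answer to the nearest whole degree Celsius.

62°C

Base counts: A=7, T=6, G=7, C=2 (length 22).
Tm = 2·(7+6) + 4·(7+2) = 2·13 + 4·9 = 26 + 36 = 62°C.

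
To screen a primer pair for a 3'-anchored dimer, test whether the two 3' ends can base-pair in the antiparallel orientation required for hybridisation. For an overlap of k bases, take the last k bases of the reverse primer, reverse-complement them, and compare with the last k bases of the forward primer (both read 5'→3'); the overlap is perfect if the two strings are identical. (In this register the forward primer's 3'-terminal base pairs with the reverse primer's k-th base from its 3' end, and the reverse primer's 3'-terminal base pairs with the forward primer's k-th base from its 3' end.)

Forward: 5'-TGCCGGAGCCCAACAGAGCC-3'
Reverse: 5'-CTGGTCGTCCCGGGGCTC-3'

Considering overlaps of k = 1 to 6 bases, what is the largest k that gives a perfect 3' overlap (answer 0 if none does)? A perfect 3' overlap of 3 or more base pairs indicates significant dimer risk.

Last 6 bases (5'→3') — forward …AGAGCC, reverse …GGGCTC.
Reverse complement of the reverse primer's last 6 bases: GAGCCC; its first k bases are the reverse complement of the reverse primer's last k bases, so a perfect k-base overlap needs the forward primer's last k bases to equal them.
Comparing (forward last k vs required): k=1: C vs G ✗; k=2: CC vs GA ✗; k=3: GCC vs GAG ✗; k=4: AGCC vs GAGC ✗; k=5: GAGCC vs GAGCC ✓; k=6: AGAGCC vs GAGCCC ✗.
Only k = 5 is perfect, so the longest perfect 3' overlap is 5.

Longest perfect overlap: 5 complementary base pairs; significant dimer risk (threshold 3).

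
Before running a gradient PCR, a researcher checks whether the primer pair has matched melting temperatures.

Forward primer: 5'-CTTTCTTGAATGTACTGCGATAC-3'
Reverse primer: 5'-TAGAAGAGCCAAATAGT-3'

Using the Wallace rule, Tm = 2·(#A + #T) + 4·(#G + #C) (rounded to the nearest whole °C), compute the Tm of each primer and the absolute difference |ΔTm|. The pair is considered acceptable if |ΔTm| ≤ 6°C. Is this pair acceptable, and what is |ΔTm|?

|ΔTm| = 18°C; the pair is not acceptable.

Forward: A=5 T=9 G=4 C=5 → Tm = 2·14 + 4·9 = 64°C.
Reverse: A=8 T=3 G=4 C=2 → Tm = 2·11 + 4·6 = 46°C.
|ΔTm| = |64 − 46| = 18°C, > 6°C.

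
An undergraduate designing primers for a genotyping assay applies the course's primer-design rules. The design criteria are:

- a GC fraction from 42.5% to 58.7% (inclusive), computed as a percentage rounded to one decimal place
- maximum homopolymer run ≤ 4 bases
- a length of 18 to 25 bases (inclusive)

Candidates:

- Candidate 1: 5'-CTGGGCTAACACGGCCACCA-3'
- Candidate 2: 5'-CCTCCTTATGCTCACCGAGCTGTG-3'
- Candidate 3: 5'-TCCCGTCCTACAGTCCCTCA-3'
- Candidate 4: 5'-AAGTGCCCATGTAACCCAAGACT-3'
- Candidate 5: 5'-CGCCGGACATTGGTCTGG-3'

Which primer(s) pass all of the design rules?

Candidate 2 and Candidate 4.

Candidate 1 (20 nt, A=5 T=2 G=5 C=8): GC 13/20 = 65.0%, outside 42.5–58.7% ✗; longest run = 3 ✓; length 20 ✓ — fails.
Candidate 2 (24 nt, A=3 T=7 G=5 C=9): GC 14/24 = 58.3% ✓; longest run = 2 ✓; length 24 ✓ — passes.
Candidate 3 (20 nt, A=3 T=5 G=2 C=10): GC 12/20 = 60.0%, outside 42.5–58.7% ✗; longest run = 3 ✓; length 20 ✓ — fails.
Candidate 4 (23 nt, A=8 T=4 G=4 C=7): GC 11/23 = 47.8% ✓; longest run = 3 ✓; length 23 ✓ — passes.
Candidate 5 (18 nt, A=2 T=4 G=7 C=5): GC 12/18 = 66.7%, outside 42.5–58.7% ✗; longest run = 2 ✓; length 18 ✓ — fails.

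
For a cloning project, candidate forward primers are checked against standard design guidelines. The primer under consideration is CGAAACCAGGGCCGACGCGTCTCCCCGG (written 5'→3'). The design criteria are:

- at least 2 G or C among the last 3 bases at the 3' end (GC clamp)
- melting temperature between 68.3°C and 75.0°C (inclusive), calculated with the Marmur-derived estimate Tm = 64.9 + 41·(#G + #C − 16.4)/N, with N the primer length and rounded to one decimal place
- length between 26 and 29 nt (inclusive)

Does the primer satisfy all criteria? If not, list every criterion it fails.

Meets all criteria.

Base counts: A=5, T=2, G=9, C=12 (length 28).
GC clamp: 3' end CGG has 3 G/C ✓
Tm: Tm = 64.9 + 41·(21 − 16.4)/28 = 71.6°C ✓
length: length 28 ✓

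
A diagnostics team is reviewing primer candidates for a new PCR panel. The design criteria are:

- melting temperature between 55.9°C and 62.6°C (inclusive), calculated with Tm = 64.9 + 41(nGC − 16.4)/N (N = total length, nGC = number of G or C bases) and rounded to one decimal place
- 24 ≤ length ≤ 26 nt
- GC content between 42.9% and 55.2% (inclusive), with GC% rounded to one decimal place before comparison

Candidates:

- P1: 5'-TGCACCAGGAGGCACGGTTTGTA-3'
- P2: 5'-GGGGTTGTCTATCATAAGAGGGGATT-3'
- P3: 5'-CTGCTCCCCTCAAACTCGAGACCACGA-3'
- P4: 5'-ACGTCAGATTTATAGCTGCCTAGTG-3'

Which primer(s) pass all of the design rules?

P1 (23 nt, A=5 T=5 G=8 C=5): Tm = 64.9 + 41·(13 − 16.4)/23 = 58.8°C ✓; length 23, outside 24–26 ✗; GC 13/23 = 56.5%, outside 42.9–55.2% ✗ — fails.
P2 (26 nt, A=6 T=8 G=10 C=2): Tm = 64.9 + 41·(12 − 16.4)/26 = 58.0°C ✓; length 26 ✓; GC 12/26 = 46.2% ✓ — passes.
P3 (27 nt, A=7 T=4 G=4 C=12): Tm = 64.9 + 41·(16 − 16.4)/27 = 64.3°C, outside 55.9–62.6°C ✗; length 27, outside 24–26 ✗; GC 16/27 = 59.3%, outside 42.9–55.2% ✗ — fails.
P4 (25 nt, A=6 T=8 G=6 C=5): Tm = 64.9 + 41·(11 − 16.4)/25 = 56.0°C ✓; length 25 ✓; GC 11/25 = 44.0% ✓ — passes.

P2 and P4.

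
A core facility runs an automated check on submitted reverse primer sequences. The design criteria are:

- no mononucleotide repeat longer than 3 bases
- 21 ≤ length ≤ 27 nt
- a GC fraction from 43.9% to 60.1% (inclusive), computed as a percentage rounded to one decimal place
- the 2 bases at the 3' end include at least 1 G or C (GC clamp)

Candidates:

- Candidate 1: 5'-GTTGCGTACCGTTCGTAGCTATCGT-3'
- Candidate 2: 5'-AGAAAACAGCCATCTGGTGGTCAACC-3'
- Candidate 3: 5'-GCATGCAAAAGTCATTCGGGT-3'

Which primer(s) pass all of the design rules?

Candidate 1 only.

Candidate 1 (25 nt, A=3 T=9 G=7 C=6): longest run = 2 ✓; length 25 ✓; GC 13/25 = 52.0% ✓; 3' end GT has 1 G/C ✓ — passes.
Candidate 2 (26 nt, A=9 T=4 G=6 C=7): longest run = 4, exceeds 3 ✗; length 26 ✓; GC 13/26 = 50.0% ✓; 3' end CC has 2 G/C ✓ — fails.
Candidate 3 (21 nt, A=6 T=5 G=6 C=4): longest run = 4, exceeds 3 ✗; length 21 ✓; GC 10/21 = 47.6% ✓; 3' end GT has 1 G/C ✓ — fails.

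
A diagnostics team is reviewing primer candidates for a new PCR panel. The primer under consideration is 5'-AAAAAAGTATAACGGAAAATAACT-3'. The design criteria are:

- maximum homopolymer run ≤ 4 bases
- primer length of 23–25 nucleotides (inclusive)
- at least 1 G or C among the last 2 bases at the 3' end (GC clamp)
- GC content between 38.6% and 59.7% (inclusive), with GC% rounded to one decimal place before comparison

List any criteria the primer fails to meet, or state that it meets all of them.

Base counts: A=15, T=4, G=3, C=2 (length 24).
homopolymer run: longest run = 6, exceeds 4 ✗
length: length 24 ✓
GC clamp: 3' end CT has 1 G/C ✓
GC content: GC 5/24 = 20.8%, outside 38.6–59.7% ✗

Fails: homopolymer run, GC content.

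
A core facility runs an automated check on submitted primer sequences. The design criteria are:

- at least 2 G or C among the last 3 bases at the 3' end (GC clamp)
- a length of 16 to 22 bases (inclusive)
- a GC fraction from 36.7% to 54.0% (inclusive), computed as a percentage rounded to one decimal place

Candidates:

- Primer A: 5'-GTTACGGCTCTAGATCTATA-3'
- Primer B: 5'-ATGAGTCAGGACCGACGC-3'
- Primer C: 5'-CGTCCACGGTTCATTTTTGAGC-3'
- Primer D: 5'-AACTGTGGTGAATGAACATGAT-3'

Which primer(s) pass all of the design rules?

Primer C only.

Primer A (20 nt, A=5 T=7 G=4 C=4): 3' end ATA has 0 G/C, need ≥2 ✗; length 20 ✓; GC 8/20 = 40.0% ✓ — fails.
Primer B (18 nt, A=5 T=2 G=6 C=5): 3' end CGC has 3 G/C ✓; length 18 ✓; GC 11/18 = 61.1%, outside 36.7–54.0% ✗ — fails.
Primer C (22 nt, A=3 T=8 G=5 C=6): 3' end AGC has 2 G/C ✓; length 22 ✓; GC 11/22 = 50.0% ✓ — passes.
Primer D (22 nt, A=8 T=6 G=6 C=2): 3' end GAT has 1 G/C, need ≥2 ✗; length 22 ✓; GC 8/22 = 36.4%, outside 36.7–54.0% ✗ — fails.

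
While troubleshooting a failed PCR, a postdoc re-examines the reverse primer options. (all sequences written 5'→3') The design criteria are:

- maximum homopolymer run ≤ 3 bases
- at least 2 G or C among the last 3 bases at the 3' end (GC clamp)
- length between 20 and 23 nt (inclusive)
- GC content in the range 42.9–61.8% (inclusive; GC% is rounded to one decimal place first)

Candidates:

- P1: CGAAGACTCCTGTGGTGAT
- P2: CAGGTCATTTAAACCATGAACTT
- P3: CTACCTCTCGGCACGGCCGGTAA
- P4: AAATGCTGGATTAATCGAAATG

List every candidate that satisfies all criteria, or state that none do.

None of the candidates satisfy all criteria.

P1 (19 nt, A=4 T=5 G=6 C=4): longest run = 2 ✓; 3' end GAT has 1 G/C, need ≥2 ✗; length 19, outside 20–23 ✗; GC 10/19 = 52.6% ✓ — fails.
P2 (23 nt, A=8 T=7 G=3 C=5): longest run = 3 ✓; 3' end CTT has 1 G/C, need ≥2 ✗; length 23 ✓; GC 8/23 = 34.8%, outside 42.9–61.8% ✗ — fails.
P3 (23 nt, A=4 T=4 G=6 C=9): longest run = 2 ✓; 3' end TAA has 0 G/C, need ≥2 ✗; length 23 ✓; GC 15/23 = 65.2%, outside 42.9–61.8% ✗ — fails.
P4 (22 nt, A=9 T=6 G=5 C=2): longest run = 3 ✓; 3' end ATG has 1 G/C, need ≥2 ✗; length 22 ✓; GC 7/22 = 31.8%, outside 42.9–61.8% ✗ — fails.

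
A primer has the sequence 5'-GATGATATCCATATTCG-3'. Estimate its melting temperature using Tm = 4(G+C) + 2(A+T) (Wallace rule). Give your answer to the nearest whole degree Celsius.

46°C

Base counts: A=5, T=6, G=3, C=3 (length 17).
Tm = 2·(5+6) + 4·(3+3) = 2·11 + 4·6 = 22 + 24 = 46°C.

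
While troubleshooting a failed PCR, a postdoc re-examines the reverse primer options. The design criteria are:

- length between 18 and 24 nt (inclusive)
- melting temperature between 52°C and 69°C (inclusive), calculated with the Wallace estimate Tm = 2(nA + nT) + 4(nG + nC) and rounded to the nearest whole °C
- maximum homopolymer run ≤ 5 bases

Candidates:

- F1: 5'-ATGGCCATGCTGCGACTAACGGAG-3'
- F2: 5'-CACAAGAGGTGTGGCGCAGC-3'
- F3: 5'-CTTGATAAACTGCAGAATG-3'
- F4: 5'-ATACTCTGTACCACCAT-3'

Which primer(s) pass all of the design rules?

F1 (24 nt, A=6 T=4 G=8 C=6): length 24 ✓; Tm = 2·10 + 4·14 = 76°C, outside 52–69°C ✗; longest run = 2 ✓ — fails.
F2 (20 nt, A=5 T=2 G=8 C=5): length 20 ✓; Tm = 2·7 + 4·13 = 66°C ✓; longest run = 2 ✓ — passes.
F3 (19 nt, A=7 T=5 G=4 C=3): length 19 ✓; Tm = 2·12 + 4·7 = 52°C ✓; longest run = 3 ✓ — passes.
F4 (17 nt, A=5 T=5 G=1 C=6): length 17, outside 18–24 ✗; Tm = 2·10 + 4·7 = 48°C, outside 52–69°C ✗; longest run = 2 ✓ — fails.

F2 and F3.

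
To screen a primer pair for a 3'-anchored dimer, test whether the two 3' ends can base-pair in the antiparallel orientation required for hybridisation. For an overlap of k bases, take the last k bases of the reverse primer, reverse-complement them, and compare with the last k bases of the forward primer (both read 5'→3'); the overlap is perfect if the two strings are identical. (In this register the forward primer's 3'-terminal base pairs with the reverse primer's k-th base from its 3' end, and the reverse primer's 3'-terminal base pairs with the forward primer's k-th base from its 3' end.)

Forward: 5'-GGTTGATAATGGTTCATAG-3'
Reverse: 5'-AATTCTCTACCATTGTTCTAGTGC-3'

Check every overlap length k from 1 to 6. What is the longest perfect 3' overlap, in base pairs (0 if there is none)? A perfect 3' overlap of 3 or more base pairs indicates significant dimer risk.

Longest perfect overlap: 1 complementary base pair; below the dimer-risk threshold (threshold 3).

Last 6 bases (5'→3') — forward …TCATAG, reverse …TAGTGC.
Reverse complement of the reverse primer's last 6 bases: GCACTA; its first k bases are the reverse complement of the reverse primer's last k bases, so a perfect k-base overlap needs the forward primer's last k bases to equal them.
Comparing (forward last k vs required): k=1: G vs G ✓; k=2: AG vs GC ✗; k=3: TAG vs GCA ✗; k=4: ATAG vs GCAC ✗; k=5: CATAG vs GCACT ✗; k=6: TCATAG vs GCACTA ✗.
Only k = 1 is perfect, so the longest perfect 3' overlap is 1.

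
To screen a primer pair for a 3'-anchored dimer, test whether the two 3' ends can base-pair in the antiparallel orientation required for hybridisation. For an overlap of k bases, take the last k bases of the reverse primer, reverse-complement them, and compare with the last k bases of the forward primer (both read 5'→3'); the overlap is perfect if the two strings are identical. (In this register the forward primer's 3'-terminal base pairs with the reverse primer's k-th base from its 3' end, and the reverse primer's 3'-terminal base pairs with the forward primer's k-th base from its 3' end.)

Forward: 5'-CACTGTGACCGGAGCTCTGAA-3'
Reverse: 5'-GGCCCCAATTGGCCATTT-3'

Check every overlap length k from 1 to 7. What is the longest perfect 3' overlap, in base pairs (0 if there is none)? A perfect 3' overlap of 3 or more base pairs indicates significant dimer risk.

Last 7 bases (5'→3') — forward …CTCTGAA, reverse …GCCATTT.
Reverse complement of the reverse primer's last 7 bases: AAATGGC; its first k bases are the reverse complement of the reverse primer's last k bases, so a perfect k-base overlap needs the forward primer's last k bases to equal them.
Comparing (forward last k vs required): k=1: A vs A ✓; k=2: AA vs AA ✓; k=3: GAA vs AAA ✗; k=4: TGAA vs AAAT ✗; k=5: CTGAA vs AAATG ✗; k=6: TCTGAA vs AAATGG ✗; k=7: CTCTGAA vs AAATGGC ✗.
Perfect overlaps at k = 1, 2; the largest is 2.

Longest perfect overlap: 2 complementary base pairs; below the dimer-risk threshold (threshold 3).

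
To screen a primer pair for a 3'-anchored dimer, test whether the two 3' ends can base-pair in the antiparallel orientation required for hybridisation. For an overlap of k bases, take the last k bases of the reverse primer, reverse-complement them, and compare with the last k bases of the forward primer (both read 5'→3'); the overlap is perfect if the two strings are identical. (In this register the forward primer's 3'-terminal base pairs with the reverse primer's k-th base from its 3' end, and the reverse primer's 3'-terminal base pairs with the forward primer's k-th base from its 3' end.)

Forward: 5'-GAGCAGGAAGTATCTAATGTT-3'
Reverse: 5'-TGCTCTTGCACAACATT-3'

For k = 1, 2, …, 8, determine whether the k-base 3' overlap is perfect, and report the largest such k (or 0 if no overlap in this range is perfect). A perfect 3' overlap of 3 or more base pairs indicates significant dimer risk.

Last 8 bases (5'→3') — forward …CTAATGTT, reverse …ACAACATT.
Reverse complement of the reverse primer's last 8 bases: AATGTTGT; its first k bases are the reverse complement of the reverse primer's last k bases, so a perfect k-base overlap needs the forward primer's last k bases to equal them.
Comparing (forward last k vs required): k=1: T vs A ✗; k=2: TT vs AA ✗; k=3: GTT vs AAT ✗; k=4: TGTT vs AATG ✗; k=5: ATGTT vs AATGT ✗; k=6: AATGTT vs AATGTT ✓; k=7: TAATGTT vs AATGTTG ✗; k=8: CTAATGTT vs AATGTTGT ✗.
Only k = 6 is perfect, so the longest perfect 3' overlap is 6.

Longest perfect overlap: 6 complementary base pairs; significant dimer risk (threshold 3).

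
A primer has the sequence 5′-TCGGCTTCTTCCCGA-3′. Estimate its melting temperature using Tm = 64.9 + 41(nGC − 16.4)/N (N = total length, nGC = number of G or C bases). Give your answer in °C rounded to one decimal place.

Base counts: A=1, T=5, G=3, C=6; G+C = 9, N = 15.
Tm = 64.9 + 41·(9 − 16.4)/15 = 64.9 + -303.40/15 = 44.7°C.

44.7°C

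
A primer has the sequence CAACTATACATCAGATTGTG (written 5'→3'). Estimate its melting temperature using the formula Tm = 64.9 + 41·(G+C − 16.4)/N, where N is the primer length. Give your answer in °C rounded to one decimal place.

Base counts: A=7, T=6, G=3, C=4; G+C = 7, N = 20.
Tm = 64.9 + 41·(7 − 16.4)/20 = 64.9 + -385.40/20 = 45.6°C.

45.6°C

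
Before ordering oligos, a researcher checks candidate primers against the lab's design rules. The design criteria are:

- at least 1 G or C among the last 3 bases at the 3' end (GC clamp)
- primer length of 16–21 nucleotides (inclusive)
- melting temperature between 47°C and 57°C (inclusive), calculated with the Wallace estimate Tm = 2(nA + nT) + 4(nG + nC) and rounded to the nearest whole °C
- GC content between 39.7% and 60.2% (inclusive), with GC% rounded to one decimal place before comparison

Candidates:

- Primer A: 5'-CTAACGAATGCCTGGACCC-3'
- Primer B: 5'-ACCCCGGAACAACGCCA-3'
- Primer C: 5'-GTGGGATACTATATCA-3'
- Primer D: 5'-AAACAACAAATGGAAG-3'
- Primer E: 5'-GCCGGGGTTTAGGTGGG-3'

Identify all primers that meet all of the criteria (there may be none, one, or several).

None of the candidates satisfy all criteria.

Primer A (19 nt, A=5 T=3 G=4 C=7): 3' end CCC has 3 G/C ✓; length 19 ✓; Tm = 2·8 + 4·11 = 60°C, outside 47–57°C ✗; GC 11/19 = 57.9% ✓ — fails.
Primer B (17 nt, A=6 T=0 G=3 C=8): 3' end CCA has 2 G/C ✓; length 17 ✓; Tm = 2·6 + 4·11 = 56°C ✓; GC 11/17 = 64.7%, outside 39.7–60.2% ✗ — fails.
Primer C (16 nt, A=5 T=5 G=4 C=2): 3' end TCA has 1 G/C ✓; length 16 ✓; Tm = 2·10 + 4·6 = 44°C, outside 47–57°C ✗; GC 6/16 = 37.5%, outside 39.7–60.2% ✗ — fails.
Primer D (16 nt, A=10 T=1 G=3 C=2): 3' end AAG has 1 G/C ✓; length 16 ✓; Tm = 2·11 + 4·5 = 42°C, outside 47–57°C ✗; GC 5/16 = 31.3%, outside 39.7–60.2% ✗ — fails.
Primer E (17 nt, A=1 T=4 G=10 C=2): 3' end GGG has 3 G/C ✓; length 17 ✓; Tm = 2·5 + 4·12 = 58°C, outside 47–57°C ✗; GC 12/17 = 70.6%, outside 39.7–60.2% ✗ — fails.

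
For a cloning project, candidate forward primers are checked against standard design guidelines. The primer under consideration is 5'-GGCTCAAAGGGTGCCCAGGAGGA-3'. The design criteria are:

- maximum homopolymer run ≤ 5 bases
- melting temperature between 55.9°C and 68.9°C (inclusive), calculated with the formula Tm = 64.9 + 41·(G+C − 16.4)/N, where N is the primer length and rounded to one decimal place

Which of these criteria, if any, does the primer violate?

Meets all criteria.

Base counts: A=6, T=2, G=10, C=5 (length 23).
homopolymer run: longest run = 3 ✓
Tm: Tm = 64.9 + 41·(15 − 16.4)/23 = 62.4°C ✓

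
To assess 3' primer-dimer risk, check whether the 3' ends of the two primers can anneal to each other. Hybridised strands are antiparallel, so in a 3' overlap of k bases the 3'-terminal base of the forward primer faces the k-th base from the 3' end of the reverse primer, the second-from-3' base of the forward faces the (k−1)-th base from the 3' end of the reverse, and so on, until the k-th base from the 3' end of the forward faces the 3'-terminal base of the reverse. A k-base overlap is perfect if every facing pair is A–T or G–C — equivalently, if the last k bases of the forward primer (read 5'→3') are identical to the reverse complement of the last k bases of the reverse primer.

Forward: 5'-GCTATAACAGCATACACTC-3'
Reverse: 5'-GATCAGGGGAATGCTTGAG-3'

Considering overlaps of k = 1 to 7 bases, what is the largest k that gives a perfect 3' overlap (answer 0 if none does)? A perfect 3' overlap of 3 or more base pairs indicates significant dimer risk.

Last 7 bases (5'→3') — forward …TACACTC, reverse …GCTTGAG.
Reverse complement of the reverse primer's last 7 bases: CTCAAGC; its first k bases are the reverse complement of the reverse primer's last k bases, so a perfect k-base overlap needs the forward primer's last k bases to equal them.
Comparing (forward last k vs required): k=1: C vs C ✓; k=2: TC vs CT ✗; k=3: CTC vs CTC ✓; k=4: ACTC vs CTCA ✗; k=5: CACTC vs CTCAA ✗; k=6: ACACTC vs CTCAAG ✗; k=7: TACACTC vs CTCAAGC ✗.
Perfect overlaps at k = 1, 3; the largest is 3.

Longest perfect overlap: 3 complementary base pairs; significant dimer risk (threshold 3).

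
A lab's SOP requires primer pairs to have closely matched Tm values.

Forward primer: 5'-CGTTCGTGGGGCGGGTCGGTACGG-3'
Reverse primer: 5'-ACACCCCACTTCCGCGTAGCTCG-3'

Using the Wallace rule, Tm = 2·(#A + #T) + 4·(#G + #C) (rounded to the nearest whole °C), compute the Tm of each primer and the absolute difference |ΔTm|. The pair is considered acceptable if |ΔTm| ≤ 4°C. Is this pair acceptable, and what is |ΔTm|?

|ΔTm| = 8°C; the pair is not acceptable.

Forward: A=1 T=5 G=13 C=5 → Tm = 2·6 + 4·18 = 84°C.
Reverse: A=4 T=4 G=4 C=11 → Tm = 2·8 + 4·15 = 76°C.
|ΔTm| = |84 − 76| = 8°C, > 4°C.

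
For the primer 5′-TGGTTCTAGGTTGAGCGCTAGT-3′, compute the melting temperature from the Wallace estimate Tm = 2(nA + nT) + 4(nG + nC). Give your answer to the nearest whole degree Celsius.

Base counts: A=3, T=8, G=8, C=3 (length 22).
Tm = 2·(3+8) + 4·(8+3) = 2·11 + 4·11 = 22 + 44 = 66°C.

66°C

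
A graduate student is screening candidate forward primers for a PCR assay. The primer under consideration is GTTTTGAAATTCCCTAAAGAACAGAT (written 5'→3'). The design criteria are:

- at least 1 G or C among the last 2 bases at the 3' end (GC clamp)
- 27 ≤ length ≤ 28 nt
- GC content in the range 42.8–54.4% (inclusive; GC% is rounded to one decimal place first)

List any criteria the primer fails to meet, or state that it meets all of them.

Base counts: A=10, T=8, G=4, C=4 (length 26).
GC clamp: 3' end AT has 0 G/C, need ≥1 ✗
length: length 26, outside 27–28 ✗
GC content: GC 8/26 = 30.8%, outside 42.8–54.4% ✗

Fails: GC clamp, length, GC content.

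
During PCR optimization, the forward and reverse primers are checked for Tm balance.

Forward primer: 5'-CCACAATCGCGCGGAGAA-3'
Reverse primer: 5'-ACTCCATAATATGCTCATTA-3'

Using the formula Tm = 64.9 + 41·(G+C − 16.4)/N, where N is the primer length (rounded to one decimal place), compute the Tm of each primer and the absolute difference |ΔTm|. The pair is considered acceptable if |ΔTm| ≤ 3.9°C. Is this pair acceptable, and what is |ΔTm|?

|ΔTm| = 9.0°C; the pair is not acceptable.

Forward: G+C = 11, N = 18 → Tm = 64.9 + 41·(11 − 16.4)/18 = 52.6°C.
Reverse: G+C = 6, N = 20 → Tm = 64.9 + 41·(6 − 16.4)/20 = 43.6°C.
|ΔTm| = |52.6 − 43.6| = 9.0°C, > 3.9°C.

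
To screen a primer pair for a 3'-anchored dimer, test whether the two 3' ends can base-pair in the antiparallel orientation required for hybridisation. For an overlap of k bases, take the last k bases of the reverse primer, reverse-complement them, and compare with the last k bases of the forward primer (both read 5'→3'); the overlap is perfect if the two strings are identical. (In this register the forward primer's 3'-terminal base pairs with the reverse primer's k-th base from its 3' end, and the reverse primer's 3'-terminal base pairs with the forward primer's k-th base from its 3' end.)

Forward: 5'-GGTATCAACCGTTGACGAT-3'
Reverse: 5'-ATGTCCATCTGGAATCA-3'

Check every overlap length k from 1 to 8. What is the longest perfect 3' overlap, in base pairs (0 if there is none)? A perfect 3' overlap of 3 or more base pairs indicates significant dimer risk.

Last 8 bases (5'→3') — forward …TTGACGAT, reverse …TGGAATCA.
Reverse complement of the reverse primer's last 8 bases: TGATTCCA; its first k bases are the reverse complement of the reverse primer's last k bases, so a perfect k-base overlap needs the forward primer's last k bases to equal them.
Comparing (forward last k vs required): k=1: T vs T ✓; k=2: AT vs TG ✗; k=3: GAT vs TGA ✗; k=4: CGAT vs TGAT ✗; k=5: ACGAT vs TGATT ✗; k=6: GACGAT vs TGATTC ✗; k=7: TGACGAT vs TGATTCC ✗; k=8: TTGACGAT vs TGATTCCA ✗.
Only k = 1 is perfect, so the longest perfect 3' overlap is 1.

Longest perfect overlap: 1 complementary base pair; below the dimer-risk threshold (threshold 3).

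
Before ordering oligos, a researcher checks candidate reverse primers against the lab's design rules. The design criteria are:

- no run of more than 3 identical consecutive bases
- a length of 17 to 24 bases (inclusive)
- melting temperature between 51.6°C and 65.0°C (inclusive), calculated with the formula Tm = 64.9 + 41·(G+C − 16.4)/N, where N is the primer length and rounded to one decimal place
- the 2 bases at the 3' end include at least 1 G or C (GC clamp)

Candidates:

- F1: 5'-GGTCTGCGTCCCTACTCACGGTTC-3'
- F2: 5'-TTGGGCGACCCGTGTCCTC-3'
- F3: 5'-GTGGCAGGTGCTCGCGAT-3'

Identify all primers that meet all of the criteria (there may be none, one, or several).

F1 (24 nt, A=2 T=7 G=6 C=9): longest run = 3 ✓; length 24 ✓; Tm = 64.9 + 41·(15 − 16.4)/24 = 62.5°C ✓; 3' end TC has 1 G/C ✓ — passes.
F2 (19 nt, A=1 T=5 G=6 C=7): longest run = 3 ✓; length 19 ✓; Tm = 64.9 + 41·(13 − 16.4)/19 = 57.6°C ✓; 3' end TC has 1 G/C ✓ — passes.
F3 (18 nt, A=2 T=4 G=8 C=4): longest run = 2 ✓; length 18 ✓; Tm = 64.9 + 41·(12 − 16.4)/18 = 54.9°C ✓; 3' end AT has 0 G/C, need ≥1 ✗ — fails.

F1 and F2.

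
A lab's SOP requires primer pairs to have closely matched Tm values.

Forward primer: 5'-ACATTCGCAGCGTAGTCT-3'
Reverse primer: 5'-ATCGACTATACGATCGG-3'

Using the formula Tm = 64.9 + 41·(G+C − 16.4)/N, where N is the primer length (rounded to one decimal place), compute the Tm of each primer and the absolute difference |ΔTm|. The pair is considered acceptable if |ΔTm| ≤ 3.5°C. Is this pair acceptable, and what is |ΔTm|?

|ΔTm| = 3.4°C; the pair is acceptable.

Forward: G+C = 9, N = 18 → Tm = 64.9 + 41·(9 − 16.4)/18 = 48.0°C.
Reverse: G+C = 8, N = 17 → Tm = 64.9 + 41·(8 − 16.4)/17 = 44.6°C.
|ΔTm| = |48.0 − 44.6| = 3.4°C, ≤ 3.5°C.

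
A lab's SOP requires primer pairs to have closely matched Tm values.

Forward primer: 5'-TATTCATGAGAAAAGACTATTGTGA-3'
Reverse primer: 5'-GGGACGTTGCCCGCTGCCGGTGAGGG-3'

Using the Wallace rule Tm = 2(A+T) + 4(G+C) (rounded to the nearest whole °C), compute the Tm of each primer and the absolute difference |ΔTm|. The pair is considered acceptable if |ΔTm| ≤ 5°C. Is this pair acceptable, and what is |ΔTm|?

|ΔTm| = 28°C; the pair is not acceptable.

Forward: A=10 T=8 G=5 C=2 → Tm = 2·18 + 4·7 = 64°C.
Reverse: A=2 T=4 G=13 C=7 → Tm = 2·6 + 4·20 = 92°C.
|ΔTm| = |64 − 92| = 28°C, > 5°C.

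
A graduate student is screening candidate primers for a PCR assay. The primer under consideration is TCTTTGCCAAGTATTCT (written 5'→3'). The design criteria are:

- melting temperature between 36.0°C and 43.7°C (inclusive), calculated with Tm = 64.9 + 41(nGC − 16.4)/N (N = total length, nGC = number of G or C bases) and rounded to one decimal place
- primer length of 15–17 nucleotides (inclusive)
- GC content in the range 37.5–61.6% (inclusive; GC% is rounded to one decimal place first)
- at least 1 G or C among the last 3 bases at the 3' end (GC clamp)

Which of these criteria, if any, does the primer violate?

Fails: GC content.

Base counts: A=3, T=8, G=2, C=4 (length 17).
Tm: Tm = 64.9 + 41·(6 − 16.4)/17 = 39.8°C ✓
length: length 17 ✓
GC content: GC 6/17 = 35.3%, outside 37.5–61.6% ✗
GC clamp: 3' end TCT has 1 G/C ✓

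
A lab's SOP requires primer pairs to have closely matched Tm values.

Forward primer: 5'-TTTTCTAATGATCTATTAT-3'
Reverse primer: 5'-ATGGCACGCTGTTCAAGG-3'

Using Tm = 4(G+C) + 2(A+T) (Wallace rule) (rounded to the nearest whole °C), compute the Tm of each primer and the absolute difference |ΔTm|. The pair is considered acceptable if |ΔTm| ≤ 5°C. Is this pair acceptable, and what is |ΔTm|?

Forward: A=5 T=11 G=1 C=2 → Tm = 2·16 + 4·3 = 44°C.
Reverse: A=4 T=4 G=6 C=4 → Tm = 2·8 + 4·10 = 56°C.
|ΔTm| = |44 − 56| = 12°C, > 5°C.

|ΔTm| = 12°C; the pair is not acceptable.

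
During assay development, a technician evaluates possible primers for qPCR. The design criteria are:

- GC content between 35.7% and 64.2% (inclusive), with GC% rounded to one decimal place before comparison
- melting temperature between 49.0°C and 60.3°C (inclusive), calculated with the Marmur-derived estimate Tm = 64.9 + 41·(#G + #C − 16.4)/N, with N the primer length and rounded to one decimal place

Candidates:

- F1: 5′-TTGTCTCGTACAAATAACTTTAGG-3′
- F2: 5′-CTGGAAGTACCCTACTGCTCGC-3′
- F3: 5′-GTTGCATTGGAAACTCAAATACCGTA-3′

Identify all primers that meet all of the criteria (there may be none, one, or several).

F2 and F3.

F1 (24 nt, A=7 T=9 G=4 C=4): GC 8/24 = 33.3%, outside 35.7–64.2% ✗; Tm = 64.9 + 41·(8 − 16.4)/24 = 50.6°C ✓ — fails.
F2 (22 nt, A=4 T=5 G=5 C=8): GC 13/22 = 59.1% ✓; Tm = 64.9 + 41·(13 − 16.4)/22 = 58.6°C ✓ — passes.
F3 (26 nt, A=9 T=7 G=5 C=5): GC 10/26 = 38.5% ✓; Tm = 64.9 + 41·(10 − 16.4)/26 = 54.8°C ✓ — passes.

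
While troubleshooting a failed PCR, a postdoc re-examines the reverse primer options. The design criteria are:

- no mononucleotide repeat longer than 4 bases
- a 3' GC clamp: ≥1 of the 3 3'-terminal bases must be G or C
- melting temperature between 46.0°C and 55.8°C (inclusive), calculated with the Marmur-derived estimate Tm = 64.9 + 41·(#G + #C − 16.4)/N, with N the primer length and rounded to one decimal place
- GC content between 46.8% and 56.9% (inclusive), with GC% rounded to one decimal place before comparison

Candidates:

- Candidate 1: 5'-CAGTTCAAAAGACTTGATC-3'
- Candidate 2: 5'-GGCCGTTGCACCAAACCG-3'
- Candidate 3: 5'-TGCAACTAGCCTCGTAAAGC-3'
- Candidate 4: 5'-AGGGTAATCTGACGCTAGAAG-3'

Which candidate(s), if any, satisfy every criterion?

Candidate 3 and Candidate 4.

Candidate 1 (19 nt, A=7 T=5 G=3 C=4): longest run = 4 ✓; 3' end ATC has 1 G/C ✓; Tm = 64.9 + 41·(7 − 16.4)/19 = 44.6°C, outside 46.0–55.8°C ✗; GC 7/19 = 36.8%, outside 46.8–56.9% ✗ — fails.
Candidate 2 (18 nt, A=4 T=2 G=5 C=7): longest run = 3 ✓; 3' end CCG has 3 G/C ✓; Tm = 64.9 + 41·(12 − 16.4)/18 = 54.9°C ✓; GC 12/18 = 66.7%, outside 46.8–56.9% ✗ — fails.
Candidate 3 (20 nt, A=6 T=4 G=4 C=6): longest run = 3 ✓; 3' end AGC has 2 G/C ✓; Tm = 64.9 + 41·(10 − 16.4)/20 = 51.8°C ✓; GC 10/20 = 50.0% ✓ — passes.
Candidate 4 (21 nt, A=7 T=4 G=7 C=3): longest run = 3 ✓; 3' end AAG has 1 G/C ✓; Tm = 64.9 + 41·(10 − 16.4)/21 = 52.4°C ✓; GC 10/21 = 47.6% ✓ — passes.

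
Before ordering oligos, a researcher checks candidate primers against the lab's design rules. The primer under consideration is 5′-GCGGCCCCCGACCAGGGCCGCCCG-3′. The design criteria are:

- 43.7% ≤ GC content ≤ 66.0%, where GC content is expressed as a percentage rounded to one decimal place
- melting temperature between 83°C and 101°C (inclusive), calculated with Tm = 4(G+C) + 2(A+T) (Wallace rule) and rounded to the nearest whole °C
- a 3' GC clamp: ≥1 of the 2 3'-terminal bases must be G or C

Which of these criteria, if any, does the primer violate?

Fails: GC content.

Base counts: A=2, T=0, G=9, C=13 (length 24).
GC content: GC 22/24 = 91.7%, outside 43.7–66.0% ✗
Tm: Tm = 2·2 + 4·22 = 92°C ✓
GC clamp: 3' end CG has 2 G/C ✓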